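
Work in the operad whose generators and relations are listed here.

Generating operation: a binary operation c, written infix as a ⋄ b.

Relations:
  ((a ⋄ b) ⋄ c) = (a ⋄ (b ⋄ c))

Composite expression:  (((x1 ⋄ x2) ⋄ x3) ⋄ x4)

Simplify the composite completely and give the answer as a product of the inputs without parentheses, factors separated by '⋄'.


The c-tree's shape is irrelevant; the x-reading-order decides.
(x1 ⋄ x2) collapses to x1 ⋄ x2
((x1 ⋄ x2) ⋄ x3) collapses to x1 ⋄ x2 ⋄ x3
(((x1 ⋄ x2) ⋄ x3) ⋄ x4) collapses to x1 ⋄ x2 ⋄ x3 ⋄ x4

x1 ⋄ x2 ⋄ x3 ⋄ x4


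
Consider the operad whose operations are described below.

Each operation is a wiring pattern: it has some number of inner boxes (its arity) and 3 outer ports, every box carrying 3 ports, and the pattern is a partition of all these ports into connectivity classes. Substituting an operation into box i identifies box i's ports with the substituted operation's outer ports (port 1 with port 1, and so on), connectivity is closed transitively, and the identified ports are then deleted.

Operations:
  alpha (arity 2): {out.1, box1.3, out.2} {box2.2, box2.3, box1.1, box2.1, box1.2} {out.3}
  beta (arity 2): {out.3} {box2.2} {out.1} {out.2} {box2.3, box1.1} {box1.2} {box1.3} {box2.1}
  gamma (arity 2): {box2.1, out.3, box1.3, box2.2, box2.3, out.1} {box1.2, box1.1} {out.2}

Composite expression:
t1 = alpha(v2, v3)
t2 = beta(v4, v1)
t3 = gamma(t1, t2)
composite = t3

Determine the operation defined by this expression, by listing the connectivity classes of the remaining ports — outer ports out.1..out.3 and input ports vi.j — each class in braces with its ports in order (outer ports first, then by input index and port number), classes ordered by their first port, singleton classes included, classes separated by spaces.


{out.1, out.3} {out.2} {v1.1} {v1.2} {v1.3, v4.1} {v2.1, v2.2, v3.1, v3.2, v3.3} {v2.3} {v4.2} {v4.3}

Substituting into gamma glues patterns; closure does the rest.
after alpha, the pattern on (v2, v3) reads {out.1, out.2, v2.3} {out.3} {v2.1, v2.2, v3.1, v3.2, v3.3} (out.j = its outer ports)
after beta, the pattern on (v4, v1) reads {out.1} {out.2} {out.3} {v1.1} {v1.2} {v1.3, v4.1} {v4.2} {v4.3} (out.j = its outer ports)
after gamma, the pattern on (v2, v3, v4, v1) reads {out.1, out.3} {out.2} {v1.1} {v1.2} {v1.3, v4.1} {v2.1, v2.2, v3.1, v3.2, v3.3} {v2.3} {v4.2} {v4.3} (out.j = its outer ports)


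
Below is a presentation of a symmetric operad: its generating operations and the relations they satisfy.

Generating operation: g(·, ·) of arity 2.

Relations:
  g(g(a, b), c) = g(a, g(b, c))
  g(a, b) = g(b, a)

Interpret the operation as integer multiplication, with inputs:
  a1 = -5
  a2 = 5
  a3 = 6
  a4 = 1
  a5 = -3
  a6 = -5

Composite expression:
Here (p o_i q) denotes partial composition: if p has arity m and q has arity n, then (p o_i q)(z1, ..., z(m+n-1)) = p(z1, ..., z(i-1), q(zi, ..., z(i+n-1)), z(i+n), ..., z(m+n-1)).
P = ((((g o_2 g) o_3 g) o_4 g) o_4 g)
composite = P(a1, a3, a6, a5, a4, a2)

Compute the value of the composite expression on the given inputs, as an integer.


-2250

g(a5, a4) = -3
g(g(a5, a4), a2) = -15
g(a6, g(g(a5, a4), a2)) = 75
g(a3, g(a6, g(g(a5, a4), a2))) = 450
g(a1, g(a3, g(a6, g(g(a5, a4), a2)))) = -2250


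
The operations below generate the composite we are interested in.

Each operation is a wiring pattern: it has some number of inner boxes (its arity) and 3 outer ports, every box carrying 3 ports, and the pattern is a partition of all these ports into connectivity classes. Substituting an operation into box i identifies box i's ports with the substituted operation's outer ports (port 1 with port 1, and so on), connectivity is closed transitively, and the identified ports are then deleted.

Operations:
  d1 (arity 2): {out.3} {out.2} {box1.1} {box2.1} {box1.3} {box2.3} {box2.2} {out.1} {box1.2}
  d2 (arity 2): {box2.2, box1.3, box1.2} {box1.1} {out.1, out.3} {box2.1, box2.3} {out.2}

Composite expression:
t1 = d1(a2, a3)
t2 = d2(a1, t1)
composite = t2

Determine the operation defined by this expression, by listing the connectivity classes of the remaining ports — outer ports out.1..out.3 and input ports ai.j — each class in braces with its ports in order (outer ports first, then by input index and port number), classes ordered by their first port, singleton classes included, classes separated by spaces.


Two ports join when wires chain via d2-identified ports.
composing d1 on (a2, a3), with out.j its own outer ports: {out.1} {out.2} {out.3} {a2.1} {a2.2} {a2.3} {a3.1} {a3.2} {a3.3}
composing d2 on (a1, a2, a3), with out.j its own outer ports: {out.1, out.3} {out.2} {a1.1} {a1.2, a1.3} {a2.1} {a2.2} {a2.3} {a3.1} {a3.2} {a3.3}

{out.1, out.3} {out.2} {a1.1} {a1.2, a1.3} {a2.1} {a2.2} {a2.3} {a3.1} {a3.2} {a3.3}


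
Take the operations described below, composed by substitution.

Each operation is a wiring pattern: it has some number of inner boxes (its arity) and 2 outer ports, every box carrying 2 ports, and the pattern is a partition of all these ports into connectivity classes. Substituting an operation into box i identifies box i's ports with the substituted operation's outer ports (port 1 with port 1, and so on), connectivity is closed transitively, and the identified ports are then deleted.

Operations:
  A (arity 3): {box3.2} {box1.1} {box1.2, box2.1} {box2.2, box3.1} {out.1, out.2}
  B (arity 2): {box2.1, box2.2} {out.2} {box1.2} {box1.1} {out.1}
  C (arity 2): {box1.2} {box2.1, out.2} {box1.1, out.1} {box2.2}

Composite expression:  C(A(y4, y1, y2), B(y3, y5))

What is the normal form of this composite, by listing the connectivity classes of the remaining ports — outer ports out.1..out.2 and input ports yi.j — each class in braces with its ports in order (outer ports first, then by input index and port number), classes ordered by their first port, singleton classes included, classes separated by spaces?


{out.1} {out.2} {y1.1, y4.2} {y1.2, y2.1} {y2.2} {y3.1} {y3.2} {y4.1} {y5.1, y5.2}

After gluing at C, chains via deleted ports link the y-ports.
the subtree at A composes to {out.1, out.2} {y1.1, y4.2} {y1.2, y2.1} {y2.2} {y4.1} on (y4, y1, y2); out.j = own outer ports
the subtree at B composes to {out.1} {out.2} {y3.1} {y3.2} {y5.1, y5.2} on (y3, y5); out.j = own outer ports
the subtree at C composes to {out.1} {out.2} {y1.1, y4.2} {y1.2, y2.1} {y2.2} {y3.1} {y3.2} {y4.1} {y5.1, y5.2} on (y4, y1, y2, y3, y5); out.j = own outer ports


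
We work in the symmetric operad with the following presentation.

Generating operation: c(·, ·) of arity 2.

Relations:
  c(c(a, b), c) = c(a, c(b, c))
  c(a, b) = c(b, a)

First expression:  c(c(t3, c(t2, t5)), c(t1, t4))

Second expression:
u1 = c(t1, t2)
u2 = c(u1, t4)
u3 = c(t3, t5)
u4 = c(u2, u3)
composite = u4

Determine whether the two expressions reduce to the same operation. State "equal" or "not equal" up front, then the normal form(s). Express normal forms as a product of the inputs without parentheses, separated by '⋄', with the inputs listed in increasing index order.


equal: each reduces to t1 ⋄ t2 ⋄ t3 ⋄ t4 ⋄ t5

The first expression reduces to t1 ⋄ t2 ⋄ t3 ⋄ t4 ⋄ t5
The second expression reduces to t1 ⋄ t2 ⋄ t3 ⋄ t4 ⋄ t5
Identical normal forms: equal.


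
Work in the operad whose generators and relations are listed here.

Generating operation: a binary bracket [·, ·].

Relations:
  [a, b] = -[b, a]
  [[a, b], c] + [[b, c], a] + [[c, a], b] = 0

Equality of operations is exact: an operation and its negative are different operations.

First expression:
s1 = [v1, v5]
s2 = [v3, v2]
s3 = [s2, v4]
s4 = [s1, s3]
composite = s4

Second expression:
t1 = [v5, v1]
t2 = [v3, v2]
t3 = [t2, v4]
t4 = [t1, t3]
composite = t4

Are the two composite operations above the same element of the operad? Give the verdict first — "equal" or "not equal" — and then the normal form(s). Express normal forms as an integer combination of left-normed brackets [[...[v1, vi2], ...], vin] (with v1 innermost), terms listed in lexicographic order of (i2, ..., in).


not equal; the first gives -[[[[v1, v5], v2], v3], v4] + [[[[v1, v5], v3], v2], v4] + [[[[v1, v5], v4], v2], v3] - [[[[v1, v5], v4], v3], v2] and the second [[[[v1, v5], v2], v3], v4] - [[[[v1, v5], v3], v2], v4] - [[[[v1, v5], v4], v2], v3] + [[[[v1, v5], v4], v3], v2]

The first expression, normalized: -[[[[v1, v5], v2], v3], v4] + [[[[v1, v5], v3], v2], v4] + [[[[v1, v5], v4], v2], v3] - [[[[v1, v5], v4], v3], v2]
The second expression, normalized: [[[[v1, v5], v2], v3], v4] - [[[[v1, v5], v3], v2], v4] - [[[[v1, v5], v4], v2], v3] + [[[[v1, v5], v4], v3], v2]
No match — not equal.


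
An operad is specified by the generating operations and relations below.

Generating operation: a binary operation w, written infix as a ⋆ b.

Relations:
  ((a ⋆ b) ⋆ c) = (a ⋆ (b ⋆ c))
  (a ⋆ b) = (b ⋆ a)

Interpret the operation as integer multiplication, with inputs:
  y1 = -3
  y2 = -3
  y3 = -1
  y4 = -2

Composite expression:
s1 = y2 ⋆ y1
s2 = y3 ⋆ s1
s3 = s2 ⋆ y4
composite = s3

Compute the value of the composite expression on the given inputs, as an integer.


18

(y2 ⋆ y1) = 9
(y3 ⋆ (y2 ⋆ y1)) = -9
((y3 ⋆ (y2 ⋆ y1)) ⋆ y4) = 18


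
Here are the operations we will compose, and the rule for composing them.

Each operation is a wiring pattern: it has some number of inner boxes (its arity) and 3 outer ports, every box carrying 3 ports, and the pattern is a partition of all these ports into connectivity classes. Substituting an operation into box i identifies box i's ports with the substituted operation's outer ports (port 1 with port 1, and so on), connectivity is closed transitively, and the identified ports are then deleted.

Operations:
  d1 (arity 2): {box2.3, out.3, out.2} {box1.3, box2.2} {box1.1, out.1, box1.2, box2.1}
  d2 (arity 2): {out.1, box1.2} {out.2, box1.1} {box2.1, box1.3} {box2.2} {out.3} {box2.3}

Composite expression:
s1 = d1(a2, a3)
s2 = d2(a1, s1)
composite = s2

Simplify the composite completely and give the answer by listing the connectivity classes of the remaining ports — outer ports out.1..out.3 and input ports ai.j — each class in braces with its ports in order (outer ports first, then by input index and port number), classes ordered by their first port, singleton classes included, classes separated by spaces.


Reachability decides: close wires over d2-identified ports.
composing d1 on (a2, a3), with out.j its own outer ports: {out.1, a2.1, a2.2, a3.1} {out.2, out.3, a3.3} {a2.3, a3.2}
composing d2 on (a1, a2, a3), with out.j its own outer ports: {out.1, a1.2} {out.2, a1.1} {out.3} {a1.3, a2.1, a2.2, a3.1} {a2.3, a3.2} {a3.3}

{out.1, a1.2} {out.2, a1.1} {out.3} {a1.3, a2.1, a2.2, a3.1} {a2.3, a3.2} {a3.3}


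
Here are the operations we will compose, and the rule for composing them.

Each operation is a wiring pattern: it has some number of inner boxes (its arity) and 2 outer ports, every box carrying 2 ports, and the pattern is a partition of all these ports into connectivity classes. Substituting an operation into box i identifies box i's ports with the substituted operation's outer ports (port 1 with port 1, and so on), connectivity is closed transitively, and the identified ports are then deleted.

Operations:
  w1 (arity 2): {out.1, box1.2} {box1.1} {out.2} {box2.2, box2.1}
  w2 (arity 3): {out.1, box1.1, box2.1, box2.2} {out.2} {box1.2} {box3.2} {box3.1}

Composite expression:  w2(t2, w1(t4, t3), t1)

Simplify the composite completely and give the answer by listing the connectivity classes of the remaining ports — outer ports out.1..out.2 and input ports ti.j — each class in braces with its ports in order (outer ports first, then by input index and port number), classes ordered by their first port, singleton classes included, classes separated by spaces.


Treat the ports identified at w2 as solder joints: merge, then drop.
composing w1 on (t4, t3), with out.j its own outer ports: {out.1, t4.2} {out.2} {t3.1, t3.2} {t4.1}
composing w2 on (t2, t4, t3, t1), with out.j its own outer ports: {out.1, t2.1, t4.2} {out.2} {t1.1} {t1.2} {t2.2} {t3.1, t3.2} {t4.1}

{out.1, t2.1, t4.2} {out.2} {t1.1} {t1.2} {t2.2} {t3.1, t3.2} {t4.1}


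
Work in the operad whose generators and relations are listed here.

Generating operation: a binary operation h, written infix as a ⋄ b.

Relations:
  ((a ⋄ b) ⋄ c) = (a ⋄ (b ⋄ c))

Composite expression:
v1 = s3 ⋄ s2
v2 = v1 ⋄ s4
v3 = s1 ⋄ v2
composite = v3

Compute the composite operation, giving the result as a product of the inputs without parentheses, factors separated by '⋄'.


Key point: h is associative — brackets drop, the s-order remains.
(s3 ⋄ s2) linearizes to s3 ⋄ s2
((s3 ⋄ s2) ⋄ s4) linearizes to s3 ⋄ s2 ⋄ s4
(s1 ⋄ ((s3 ⋄ s2) ⋄ s4)) linearizes to s1 ⋄ s3 ⋄ s2 ⋄ s4

s1 ⋄ s3 ⋄ s2 ⋄ s4


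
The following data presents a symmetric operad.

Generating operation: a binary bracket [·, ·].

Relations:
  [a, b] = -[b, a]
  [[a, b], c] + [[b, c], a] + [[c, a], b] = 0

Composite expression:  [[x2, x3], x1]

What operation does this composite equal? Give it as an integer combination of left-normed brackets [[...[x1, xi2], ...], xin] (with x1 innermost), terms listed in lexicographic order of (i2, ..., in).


-[[x1, x2], x3] + [[x1, x3], x2]


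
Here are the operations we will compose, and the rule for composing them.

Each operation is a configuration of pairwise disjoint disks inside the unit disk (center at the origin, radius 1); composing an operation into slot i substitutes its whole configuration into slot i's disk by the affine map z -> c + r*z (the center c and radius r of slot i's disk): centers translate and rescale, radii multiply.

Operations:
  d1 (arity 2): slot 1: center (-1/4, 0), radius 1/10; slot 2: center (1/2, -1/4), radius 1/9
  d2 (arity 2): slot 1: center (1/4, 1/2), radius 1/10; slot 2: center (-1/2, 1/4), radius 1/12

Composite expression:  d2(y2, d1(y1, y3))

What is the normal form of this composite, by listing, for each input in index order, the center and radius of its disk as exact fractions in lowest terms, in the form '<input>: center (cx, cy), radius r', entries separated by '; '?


Each y-disk chains the slot maps above it in d2; radii multiply.
y2: after 1 affine step, its disk has center (1/4, 1/2), radius 1/10
y1: after 2 affine steps, its disk has center (-25/48, 1/4), radius 1/120
y3: after 2 affine steps, its disk has center (-11/24, 11/48), radius 1/108

y1: center (-25/48, 1/4), radius 1/120; y2: center (1/4, 1/2), radius 1/10; y3: center (-11/24, 11/48), radius 1/108


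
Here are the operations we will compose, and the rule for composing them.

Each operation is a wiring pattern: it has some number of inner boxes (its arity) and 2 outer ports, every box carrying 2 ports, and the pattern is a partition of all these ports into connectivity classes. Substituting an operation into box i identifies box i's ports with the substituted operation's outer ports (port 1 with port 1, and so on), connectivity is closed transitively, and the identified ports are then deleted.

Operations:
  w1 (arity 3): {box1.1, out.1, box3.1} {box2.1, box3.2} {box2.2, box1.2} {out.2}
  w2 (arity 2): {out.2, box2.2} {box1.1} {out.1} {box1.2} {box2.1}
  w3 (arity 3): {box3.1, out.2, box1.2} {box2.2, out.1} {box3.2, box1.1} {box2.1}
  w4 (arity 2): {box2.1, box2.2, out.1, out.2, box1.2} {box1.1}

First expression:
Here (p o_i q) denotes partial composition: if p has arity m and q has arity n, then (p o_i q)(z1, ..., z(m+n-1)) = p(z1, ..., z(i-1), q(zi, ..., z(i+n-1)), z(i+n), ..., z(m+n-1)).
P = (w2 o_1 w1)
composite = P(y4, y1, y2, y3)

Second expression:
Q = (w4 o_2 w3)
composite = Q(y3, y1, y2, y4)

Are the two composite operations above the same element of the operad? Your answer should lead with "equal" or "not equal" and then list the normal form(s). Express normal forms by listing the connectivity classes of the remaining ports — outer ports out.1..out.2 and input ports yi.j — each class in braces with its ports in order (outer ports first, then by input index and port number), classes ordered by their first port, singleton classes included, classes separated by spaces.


The first expression, normalized: {out.1} {out.2, y3.2} {y1.1, y2.2} {y1.2, y4.2} {y2.1, y4.1} {y3.1}
The second expression, normalized: {out.1, out.2, y1.2, y2.2, y3.2, y4.1} {y1.1, y4.2} {y2.1} {y3.1}
Different reductions; not equal.

not equal: they reduce to {out.1} {out.2, y3.2} {y1.1, y2.2} {y1.2, y4.2} {y2.1, y4.1} {y3.1} and {out.1, out.2, y1.2, y2.2, y3.2, y4.1} {y1.1, y4.2} {y2.1} {y3.1}


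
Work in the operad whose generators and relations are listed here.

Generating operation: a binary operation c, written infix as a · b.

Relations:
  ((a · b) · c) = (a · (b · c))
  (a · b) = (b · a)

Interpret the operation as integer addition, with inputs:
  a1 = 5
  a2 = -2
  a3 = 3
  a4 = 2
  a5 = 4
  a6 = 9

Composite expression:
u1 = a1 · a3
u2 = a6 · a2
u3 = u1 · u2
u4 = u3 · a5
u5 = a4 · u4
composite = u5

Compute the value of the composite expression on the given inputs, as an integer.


21


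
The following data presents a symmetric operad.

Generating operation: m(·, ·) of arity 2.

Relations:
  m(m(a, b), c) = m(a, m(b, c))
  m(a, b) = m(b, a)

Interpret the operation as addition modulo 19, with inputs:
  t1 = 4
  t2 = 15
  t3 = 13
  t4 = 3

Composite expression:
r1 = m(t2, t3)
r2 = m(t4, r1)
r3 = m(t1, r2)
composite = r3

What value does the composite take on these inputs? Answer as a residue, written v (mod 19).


16 (mod 19)


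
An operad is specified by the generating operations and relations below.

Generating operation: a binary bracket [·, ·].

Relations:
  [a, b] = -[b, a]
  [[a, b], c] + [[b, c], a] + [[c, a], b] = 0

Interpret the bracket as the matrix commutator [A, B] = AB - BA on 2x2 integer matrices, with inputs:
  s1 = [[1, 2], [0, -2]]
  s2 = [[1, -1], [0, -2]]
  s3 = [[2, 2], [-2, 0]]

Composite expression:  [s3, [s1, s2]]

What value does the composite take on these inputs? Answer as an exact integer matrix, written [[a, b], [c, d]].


[[-18, -18], [0, 18]]

[s1, s2] = [[0, -9], [0, 0]]
[s3, [s1, s2]] = [[-18, -18], [0, 18]]


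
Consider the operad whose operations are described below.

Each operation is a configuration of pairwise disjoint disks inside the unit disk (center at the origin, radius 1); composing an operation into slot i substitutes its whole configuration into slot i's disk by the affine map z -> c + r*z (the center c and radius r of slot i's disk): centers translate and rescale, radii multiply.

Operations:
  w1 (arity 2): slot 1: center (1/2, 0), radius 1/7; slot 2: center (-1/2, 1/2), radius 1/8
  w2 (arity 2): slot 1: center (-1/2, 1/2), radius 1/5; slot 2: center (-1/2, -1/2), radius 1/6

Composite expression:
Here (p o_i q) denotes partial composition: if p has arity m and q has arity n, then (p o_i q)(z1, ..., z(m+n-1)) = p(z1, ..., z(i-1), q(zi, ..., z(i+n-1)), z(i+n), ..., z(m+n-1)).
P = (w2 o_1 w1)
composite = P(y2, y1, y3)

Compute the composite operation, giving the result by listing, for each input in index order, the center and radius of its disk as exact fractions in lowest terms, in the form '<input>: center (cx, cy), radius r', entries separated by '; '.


Only the slot chain above each y matters under w2; compose those maps.
tracing y2 down its 2-map path: center (-2/5, 1/2), radius 1/35
tracing y1 down its 2-map path: center (-3/5, 3/5), radius 1/40
tracing y3 down its 1-map path: center (-1/2, -1/2), radius 1/6

y1: center (-3/5, 3/5), radius 1/40; y2: center (-2/5, 1/2), radius 1/35; y3: center (-1/2, -1/2), radius 1/6


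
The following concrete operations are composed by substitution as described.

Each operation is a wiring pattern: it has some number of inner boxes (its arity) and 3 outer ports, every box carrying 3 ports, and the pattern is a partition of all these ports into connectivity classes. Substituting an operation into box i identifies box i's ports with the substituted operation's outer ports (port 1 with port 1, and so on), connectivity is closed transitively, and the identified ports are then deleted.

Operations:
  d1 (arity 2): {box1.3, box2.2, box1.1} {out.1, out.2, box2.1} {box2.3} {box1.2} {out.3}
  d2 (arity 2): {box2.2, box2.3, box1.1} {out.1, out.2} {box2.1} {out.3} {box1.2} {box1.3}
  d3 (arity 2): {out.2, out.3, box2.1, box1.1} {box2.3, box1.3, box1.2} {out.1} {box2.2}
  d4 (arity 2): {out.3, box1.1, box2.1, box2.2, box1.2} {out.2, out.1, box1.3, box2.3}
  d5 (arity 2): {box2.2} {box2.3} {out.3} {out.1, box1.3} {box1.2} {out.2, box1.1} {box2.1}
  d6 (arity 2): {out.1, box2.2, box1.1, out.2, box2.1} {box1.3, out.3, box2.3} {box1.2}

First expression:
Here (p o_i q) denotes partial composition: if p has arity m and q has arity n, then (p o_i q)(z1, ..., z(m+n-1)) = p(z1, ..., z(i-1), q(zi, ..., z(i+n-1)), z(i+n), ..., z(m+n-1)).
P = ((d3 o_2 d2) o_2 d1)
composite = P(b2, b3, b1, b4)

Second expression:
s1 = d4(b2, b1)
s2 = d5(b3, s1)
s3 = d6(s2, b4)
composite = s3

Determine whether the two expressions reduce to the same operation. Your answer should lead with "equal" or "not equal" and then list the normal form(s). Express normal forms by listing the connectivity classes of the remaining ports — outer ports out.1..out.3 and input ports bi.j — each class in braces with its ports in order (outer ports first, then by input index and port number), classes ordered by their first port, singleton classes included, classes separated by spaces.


not equal; the first gives {out.1} {out.2, out.3, b2.1} {b1.1, b4.2, b4.3} {b1.2, b3.1, b3.3} {b1.3} {b2.2, b2.3} {b3.2} {b4.1} and the second {out.1, out.2, b3.3, b4.1, b4.2} {out.3, b4.3} {b1.1, b1.2, b2.1, b2.2} {b1.3, b2.3} {b3.1} {b3.2}

The first expression, normalized: {out.1} {out.2, out.3, b2.1} {b1.1, b4.2, b4.3} {b1.2, b3.1, b3.3} {b1.3} {b2.2, b2.3} {b3.2} {b4.1}
The second expression, normalized: {out.1, out.2, b3.3, b4.1, b4.2} {out.3, b4.3} {b1.1, b1.2, b2.1, b2.2} {b1.3, b2.3} {b3.1} {b3.2}
No match — not equal.


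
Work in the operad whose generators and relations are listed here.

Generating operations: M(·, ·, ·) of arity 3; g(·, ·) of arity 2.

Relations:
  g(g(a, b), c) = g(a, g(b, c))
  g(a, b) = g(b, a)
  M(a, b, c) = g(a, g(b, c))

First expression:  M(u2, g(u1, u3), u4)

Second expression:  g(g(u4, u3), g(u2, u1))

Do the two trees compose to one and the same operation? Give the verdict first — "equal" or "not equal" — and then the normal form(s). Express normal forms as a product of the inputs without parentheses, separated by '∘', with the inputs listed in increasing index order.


equal — both sides give u1 ∘ u2 ∘ u3 ∘ u4

Normal form of the first expression: u1 ∘ u2 ∘ u3 ∘ u4
Normal form of the second expression: u1 ∘ u2 ∘ u3 ∘ u4
The normal forms match — equal.


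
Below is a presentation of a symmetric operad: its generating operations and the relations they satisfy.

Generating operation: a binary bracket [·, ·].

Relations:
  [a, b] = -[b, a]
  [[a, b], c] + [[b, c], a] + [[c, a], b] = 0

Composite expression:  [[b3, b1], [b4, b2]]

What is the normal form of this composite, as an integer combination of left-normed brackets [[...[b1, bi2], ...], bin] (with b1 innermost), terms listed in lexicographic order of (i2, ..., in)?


[[[b1, b3], b2], b4] - [[[b1, b3], b4], b2]

Left-normed coefficients sit on the b1-initial expansion words.
Composite bracket: [[b3, b1], [b4, b2]]
Applying ab - ba throughout gives 8 signed words (2^3 = 8).
Coefficients come from the b1-initial words:
  from b1b3b2b4, sign +1: term +[[[b1, b3], b2], b4]
  from b1b3b4b2, sign -1: term -[[[b1, b3], b4], b2]


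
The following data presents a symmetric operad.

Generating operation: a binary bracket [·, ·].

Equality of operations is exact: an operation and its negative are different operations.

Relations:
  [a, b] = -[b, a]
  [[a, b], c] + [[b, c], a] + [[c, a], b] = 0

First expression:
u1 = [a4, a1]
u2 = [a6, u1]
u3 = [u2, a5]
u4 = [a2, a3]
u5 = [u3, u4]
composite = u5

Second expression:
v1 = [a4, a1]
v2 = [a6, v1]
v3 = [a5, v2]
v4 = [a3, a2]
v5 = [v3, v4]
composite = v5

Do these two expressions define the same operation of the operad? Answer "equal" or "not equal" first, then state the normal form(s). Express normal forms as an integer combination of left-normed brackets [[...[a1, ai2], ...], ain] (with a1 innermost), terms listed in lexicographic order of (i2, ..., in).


Reducing the first expression gives [[[[[a1, a4], a6], a5], a2], a3] - [[[[[a1, a4], a6], a5], a3], a2]
Reducing the second expression gives [[[[[a1, a4], a6], a5], a2], a3] - [[[[[a1, a4], a6], a5], a3], a2]
Both agree, so they are equal.

equal; the common form is [[[[[a1, a4], a6], a5], a2], a3] - [[[[[a1, a4], a6], a5], a3], a2]


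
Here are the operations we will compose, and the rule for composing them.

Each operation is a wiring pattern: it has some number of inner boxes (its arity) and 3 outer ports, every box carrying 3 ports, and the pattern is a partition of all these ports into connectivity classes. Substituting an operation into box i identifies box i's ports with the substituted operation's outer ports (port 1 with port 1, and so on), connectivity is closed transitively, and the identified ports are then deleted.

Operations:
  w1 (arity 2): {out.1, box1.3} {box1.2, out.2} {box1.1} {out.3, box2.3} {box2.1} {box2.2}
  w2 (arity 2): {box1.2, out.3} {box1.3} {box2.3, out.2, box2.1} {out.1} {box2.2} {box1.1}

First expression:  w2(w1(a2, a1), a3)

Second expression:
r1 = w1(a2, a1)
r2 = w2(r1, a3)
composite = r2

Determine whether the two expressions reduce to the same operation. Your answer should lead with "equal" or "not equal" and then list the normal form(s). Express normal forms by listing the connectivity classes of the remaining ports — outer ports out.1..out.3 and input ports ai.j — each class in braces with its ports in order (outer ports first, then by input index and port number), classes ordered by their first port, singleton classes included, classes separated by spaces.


equal; the common form is {out.1} {out.2, a3.1, a3.3} {out.3, a2.2} {a1.1} {a1.2} {a1.3} {a2.1} {a2.3} {a3.2}

The first expression, normalized: {out.1} {out.2, a3.1, a3.3} {out.3, a2.2} {a1.1} {a1.2} {a1.3} {a2.1} {a2.3} {a3.2}
The second expression, normalized: {out.1} {out.2, a3.1, a3.3} {out.3, a2.2} {a1.1} {a1.2} {a1.3} {a2.1} {a2.3} {a3.2}
Same normal form: equal.


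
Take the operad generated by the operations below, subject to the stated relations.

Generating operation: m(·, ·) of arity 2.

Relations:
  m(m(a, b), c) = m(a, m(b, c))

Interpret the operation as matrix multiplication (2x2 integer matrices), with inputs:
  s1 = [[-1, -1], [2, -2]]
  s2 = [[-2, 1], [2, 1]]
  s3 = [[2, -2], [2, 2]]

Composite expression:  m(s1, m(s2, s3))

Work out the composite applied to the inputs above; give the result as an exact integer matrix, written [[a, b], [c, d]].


[[-4, -4], [-16, 16]]

m(s2, s3) = [[-2, 6], [6, -2]]
m(s1, m(s2, s3)) = [[-4, -4], [-16, 16]]


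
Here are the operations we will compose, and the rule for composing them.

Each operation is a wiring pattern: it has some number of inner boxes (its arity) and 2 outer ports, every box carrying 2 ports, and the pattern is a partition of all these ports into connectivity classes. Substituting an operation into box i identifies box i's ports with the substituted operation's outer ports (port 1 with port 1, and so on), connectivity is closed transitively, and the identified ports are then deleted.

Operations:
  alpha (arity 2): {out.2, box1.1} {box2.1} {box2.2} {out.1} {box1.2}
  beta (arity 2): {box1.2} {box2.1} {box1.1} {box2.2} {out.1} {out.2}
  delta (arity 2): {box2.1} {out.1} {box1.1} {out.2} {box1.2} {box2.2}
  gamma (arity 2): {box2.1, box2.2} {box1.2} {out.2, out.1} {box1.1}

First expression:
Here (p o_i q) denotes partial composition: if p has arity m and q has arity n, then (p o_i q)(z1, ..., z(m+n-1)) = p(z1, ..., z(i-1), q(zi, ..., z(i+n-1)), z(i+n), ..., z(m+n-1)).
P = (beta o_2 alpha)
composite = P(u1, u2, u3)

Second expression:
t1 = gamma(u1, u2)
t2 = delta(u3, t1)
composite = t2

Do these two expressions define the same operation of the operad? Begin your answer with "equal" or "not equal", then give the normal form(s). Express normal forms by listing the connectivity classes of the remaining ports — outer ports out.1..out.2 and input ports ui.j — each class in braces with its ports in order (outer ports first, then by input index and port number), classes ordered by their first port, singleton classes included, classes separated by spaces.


not equal; first: {out.1} {out.2} {u1.1} {u1.2} {u2.1} {u2.2} {u3.1} {u3.2}; second: {out.1} {out.2} {u1.1} {u1.2} {u2.1, u2.2} {u3.1} {u3.2}

Reducing the first expression gives {out.1} {out.2} {u1.1} {u1.2} {u2.1} {u2.2} {u3.1} {u3.2}
Reducing the second expression gives {out.1} {out.2} {u1.1} {u1.2} {u2.1, u2.2} {u3.1} {u3.2}
They disagree, so not equal.


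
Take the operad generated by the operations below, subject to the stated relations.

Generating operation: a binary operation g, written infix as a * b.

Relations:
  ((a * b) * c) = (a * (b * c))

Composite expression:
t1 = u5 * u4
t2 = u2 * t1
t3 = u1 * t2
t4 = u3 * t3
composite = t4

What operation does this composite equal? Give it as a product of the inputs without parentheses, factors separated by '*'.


u3 * u1 * u2 * u5 * u4


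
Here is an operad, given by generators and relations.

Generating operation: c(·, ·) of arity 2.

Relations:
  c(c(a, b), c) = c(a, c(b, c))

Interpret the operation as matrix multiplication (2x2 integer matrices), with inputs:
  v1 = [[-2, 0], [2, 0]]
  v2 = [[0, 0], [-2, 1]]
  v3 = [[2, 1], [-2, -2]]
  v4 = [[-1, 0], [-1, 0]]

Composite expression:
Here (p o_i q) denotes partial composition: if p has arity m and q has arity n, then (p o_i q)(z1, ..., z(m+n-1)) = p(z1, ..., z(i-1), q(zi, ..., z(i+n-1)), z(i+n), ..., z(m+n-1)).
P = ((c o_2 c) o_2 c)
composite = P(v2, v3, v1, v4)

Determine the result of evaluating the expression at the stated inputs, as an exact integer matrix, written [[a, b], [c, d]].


[[0, 0], [-4, 0]]

c(v3, v1) = [[-2, 0], [0, 0]]
c(c(v3, v1), v4) = [[2, 0], [0, 0]]
c(v2, c(c(v3, v1), v4)) = [[0, 0], [-4, 0]]


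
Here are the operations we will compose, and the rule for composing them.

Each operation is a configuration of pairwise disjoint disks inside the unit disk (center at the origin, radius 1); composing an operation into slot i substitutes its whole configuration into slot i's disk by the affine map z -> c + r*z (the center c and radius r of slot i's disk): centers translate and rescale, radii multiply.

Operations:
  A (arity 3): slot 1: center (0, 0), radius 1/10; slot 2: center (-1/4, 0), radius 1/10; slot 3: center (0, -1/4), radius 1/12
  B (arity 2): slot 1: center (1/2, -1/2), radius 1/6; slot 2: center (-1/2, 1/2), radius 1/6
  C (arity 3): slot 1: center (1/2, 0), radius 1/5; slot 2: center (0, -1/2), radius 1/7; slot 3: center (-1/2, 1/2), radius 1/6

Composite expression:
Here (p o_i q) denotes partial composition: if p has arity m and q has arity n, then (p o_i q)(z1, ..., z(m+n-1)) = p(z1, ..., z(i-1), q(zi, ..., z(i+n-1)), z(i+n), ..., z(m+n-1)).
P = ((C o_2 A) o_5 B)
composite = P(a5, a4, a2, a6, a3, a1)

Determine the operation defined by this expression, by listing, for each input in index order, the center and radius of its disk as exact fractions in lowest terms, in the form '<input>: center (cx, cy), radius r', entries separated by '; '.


Affine substitution under C: radii multiply and a-centers shift.
input a5: composing its 1 substitution step yields center (1/2, 0), radius 1/5
input a4: composing its 2 substitution steps yields center (0, -1/2), radius 1/70
input a2: composing its 2 substitution steps yields center (-1/28, -1/2), radius 1/70
input a6: composing its 2 substitution steps yields center (0, -15/28), radius 1/84
input a3: composing its 2 substitution steps yields center (-5/12, 5/12), radius 1/36
input a1: composing its 2 substitution steps yields center (-7/12, 7/12), radius 1/36

a1: center (-7/12, 7/12), radius 1/36; a2: center (-1/28, -1/2), radius 1/70; a3: center (-5/12, 5/12), radius 1/36; a4: center (0, -1/2), radius 1/70; a5: center (1/2, 0), radius 1/5; a6: center (0, -15/28), radius 1/84


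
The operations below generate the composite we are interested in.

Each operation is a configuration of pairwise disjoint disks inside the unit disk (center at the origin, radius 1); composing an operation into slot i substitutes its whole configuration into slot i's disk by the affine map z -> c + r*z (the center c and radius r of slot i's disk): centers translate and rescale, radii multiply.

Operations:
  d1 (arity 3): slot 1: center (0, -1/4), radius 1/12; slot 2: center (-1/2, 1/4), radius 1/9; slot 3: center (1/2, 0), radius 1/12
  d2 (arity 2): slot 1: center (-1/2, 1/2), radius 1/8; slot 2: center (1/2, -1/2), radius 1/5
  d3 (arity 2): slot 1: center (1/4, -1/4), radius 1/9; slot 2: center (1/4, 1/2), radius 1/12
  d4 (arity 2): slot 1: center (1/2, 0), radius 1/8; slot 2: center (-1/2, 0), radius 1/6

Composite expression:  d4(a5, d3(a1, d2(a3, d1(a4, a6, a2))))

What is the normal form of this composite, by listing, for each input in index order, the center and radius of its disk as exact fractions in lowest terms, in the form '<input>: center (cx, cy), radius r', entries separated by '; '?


a1: center (-11/24, -1/24), radius 1/54; a2: center (-9/20, 11/144), radius 1/4320; a3: center (-67/144, 13/144), radius 1/576; a4: center (-65/144, 109/1440), radius 1/4320; a5: center (1/2, 0), radius 1/8; a6: center (-163/360, 37/480), radius 1/3240

Only the slot chain above each a matters under d4; compose those maps.
input a5: applying the 1 nested substitution gives center (1/2, 0), radius 1/8
input a1: applying the 2 nested substitutions gives center (-11/24, -1/24), radius 1/54
input a3: applying the 3 nested substitutions gives center (-67/144, 13/144), radius 1/576
input a4: applying the 4 nested substitutions gives center (-65/144, 109/1440), radius 1/4320
input a6: applying the 4 nested substitutions gives center (-163/360, 37/480), radius 1/3240
input a2: applying the 4 nested substitutions gives center (-9/20, 11/144), radius 1/4320


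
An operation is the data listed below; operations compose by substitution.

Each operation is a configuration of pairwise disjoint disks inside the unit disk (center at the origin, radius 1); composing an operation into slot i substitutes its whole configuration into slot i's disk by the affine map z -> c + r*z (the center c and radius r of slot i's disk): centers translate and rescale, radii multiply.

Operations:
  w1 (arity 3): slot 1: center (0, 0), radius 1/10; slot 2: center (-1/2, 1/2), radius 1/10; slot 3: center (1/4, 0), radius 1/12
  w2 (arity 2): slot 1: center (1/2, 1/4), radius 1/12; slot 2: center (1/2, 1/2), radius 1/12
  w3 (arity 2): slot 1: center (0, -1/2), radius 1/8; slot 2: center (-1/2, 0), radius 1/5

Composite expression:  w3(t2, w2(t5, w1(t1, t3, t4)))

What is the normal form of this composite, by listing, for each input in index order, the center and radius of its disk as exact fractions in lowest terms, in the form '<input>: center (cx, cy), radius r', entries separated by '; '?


t1: center (-2/5, 1/10), radius 1/600; t2: center (0, -1/2), radius 1/8; t3: center (-49/120, 13/120), radius 1/600; t4: center (-19/48, 1/10), radius 1/720; t5: center (-2/5, 1/20), radius 1/60

Affine substitution under w3: radii multiply and t-centers shift.
t2: after 1 affine step, its disk has center (0, -1/2), radius 1/8
t5: after 2 affine steps, its disk has center (-2/5, 1/20), radius 1/60
t1: after 3 affine steps, its disk has center (-2/5, 1/10), radius 1/600
t3: after 3 affine steps, its disk has center (-49/120, 13/120), radius 1/600
t4: after 3 affine steps, its disk has center (-19/48, 1/10), radius 1/720


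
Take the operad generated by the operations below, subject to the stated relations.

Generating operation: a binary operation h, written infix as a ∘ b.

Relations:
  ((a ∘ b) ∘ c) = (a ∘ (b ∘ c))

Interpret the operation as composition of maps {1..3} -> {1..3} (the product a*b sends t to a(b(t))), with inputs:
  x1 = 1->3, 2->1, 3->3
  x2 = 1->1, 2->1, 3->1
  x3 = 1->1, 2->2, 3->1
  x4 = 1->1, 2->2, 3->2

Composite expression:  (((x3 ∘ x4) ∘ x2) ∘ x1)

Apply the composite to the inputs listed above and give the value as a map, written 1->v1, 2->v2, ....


1->1, 2->1, 3->1

(x3 ∘ x4) = 1->1, 2->2, 3->2
((x3 ∘ x4) ∘ x2) = 1->1, 2->1, 3->1
(((x3 ∘ x4) ∘ x2) ∘ x1) = 1->1, 2->1, 3->1


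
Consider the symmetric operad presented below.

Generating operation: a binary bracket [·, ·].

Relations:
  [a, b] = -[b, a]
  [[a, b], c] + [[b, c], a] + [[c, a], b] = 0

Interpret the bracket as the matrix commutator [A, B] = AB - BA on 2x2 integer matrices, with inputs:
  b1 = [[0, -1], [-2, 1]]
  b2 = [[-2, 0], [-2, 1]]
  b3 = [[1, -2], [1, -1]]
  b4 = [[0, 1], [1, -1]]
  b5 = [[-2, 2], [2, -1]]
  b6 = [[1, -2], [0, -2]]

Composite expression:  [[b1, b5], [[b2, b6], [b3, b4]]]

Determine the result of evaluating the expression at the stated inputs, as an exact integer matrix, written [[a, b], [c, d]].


[[-100, 124], [32, 100]]

[b1, b5] = [[2, -3], [4, -2]]
[b2, b6] = [[-4, 6], [-6, 4]]
[b3, b4] = [[-3, 4], [-1, 3]]
[[b2, b6], [b3, b4]] = [[18, 4], [28, -18]]
[[b1, b5], [[b2, b6], [b3, b4]]] = [[-100, 124], [32, 100]]


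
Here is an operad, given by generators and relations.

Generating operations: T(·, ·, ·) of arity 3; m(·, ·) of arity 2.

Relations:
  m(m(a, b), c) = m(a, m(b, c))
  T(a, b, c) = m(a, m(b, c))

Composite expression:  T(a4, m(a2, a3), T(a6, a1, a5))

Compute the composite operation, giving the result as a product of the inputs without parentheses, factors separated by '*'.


a4 * a2 * a3 * a6 * a1 * a5

Every regrouping of T is equal, so read the a-inputs in written order.
m(a2, a3) collapses to a2 * a3
T(a6, a1, a5) collapses to a6 * a1 * a5
T(a4, m(a2, a3), T(a6, a1, a5)) collapses to a4 * a2 * a3 * a6 * a1 * a5


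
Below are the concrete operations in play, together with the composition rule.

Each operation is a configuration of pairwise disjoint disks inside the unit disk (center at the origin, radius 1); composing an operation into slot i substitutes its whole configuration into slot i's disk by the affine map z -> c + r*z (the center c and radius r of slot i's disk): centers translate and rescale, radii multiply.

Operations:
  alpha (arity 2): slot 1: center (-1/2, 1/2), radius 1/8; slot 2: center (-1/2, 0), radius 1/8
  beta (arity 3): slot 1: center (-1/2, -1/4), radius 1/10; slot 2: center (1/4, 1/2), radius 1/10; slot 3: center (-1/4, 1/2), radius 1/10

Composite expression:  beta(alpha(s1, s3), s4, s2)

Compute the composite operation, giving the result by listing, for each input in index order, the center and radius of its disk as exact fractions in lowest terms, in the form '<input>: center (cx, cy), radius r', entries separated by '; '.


s1: center (-11/20, -1/5), radius 1/80; s2: center (-1/4, 1/2), radius 1/10; s3: center (-11/20, -1/4), radius 1/80; s4: center (1/4, 1/2), radius 1/10

Each s-disk chains the slot maps above it in beta; radii multiply.
input s1: composing its 2 substitution steps yields center (-11/20, -1/5), radius 1/80
input s3: composing its 2 substitution steps yields center (-11/20, -1/4), radius 1/80
input s4: composing its 1 substitution step yields center (1/4, 1/2), radius 1/10
input s2: composing its 1 substitution step yields center (-1/4, 1/2), radius 1/10


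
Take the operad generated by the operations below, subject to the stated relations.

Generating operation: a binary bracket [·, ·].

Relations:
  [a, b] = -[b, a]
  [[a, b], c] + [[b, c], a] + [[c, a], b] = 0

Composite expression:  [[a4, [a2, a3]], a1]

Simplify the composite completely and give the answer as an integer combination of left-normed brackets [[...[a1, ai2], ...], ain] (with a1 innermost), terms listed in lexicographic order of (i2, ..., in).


In the tensor algebra, words opening a1 carry the a1-anchored form.
Composite bracket: [[a4, [a2, a3]], a1]
Expanding via [a, b] = ab - ba: 8 signed words (2^3 = 8).
Keep just the words that open with a1:
  from a1a2a3a4, sign +1: term +[[[a1, a2], a3], a4]
  from a1a3a2a4, sign -1: term -[[[a1, a3], a2], a4]
  from a1a4a2a3, sign -1: term -[[[a1, a4], a2], a3]
  from a1a4a3a2, sign +1: term +[[[a1, a4], a3], a2]

[[[a1, a2], a3], a4] - [[[a1, a3], a2], a4] - [[[a1, a4], a2], a3] + [[[a1, a4], a3], a2]
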